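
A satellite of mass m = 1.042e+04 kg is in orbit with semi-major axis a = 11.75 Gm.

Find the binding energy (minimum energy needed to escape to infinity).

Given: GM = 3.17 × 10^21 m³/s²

Convert to SI: a = 11.75 Gm = 1.175e+10 m.
Total orbital energy is E = −GMm/(2a); binding energy is E_bind = −E = GMm/(2a).
E_bind = 3.17e+21 · 1.042e+04 / (2 · 1.175e+10) J ≈ 1.406e+15 J = 1.406 PJ.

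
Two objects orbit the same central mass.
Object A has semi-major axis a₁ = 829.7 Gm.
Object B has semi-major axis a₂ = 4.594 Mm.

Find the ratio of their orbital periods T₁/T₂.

Convert to SI: a₁ = 829.7 Gm = 8.297e+11 m; a₂ = 4.594 Mm = 4.594e+06 m.
From Kepler's third law, (T₁/T₂)² = (a₁/a₂)³, so T₁/T₂ = (a₁/a₂)^(3/2).
a₁/a₂ = 8.297e+11 / 4.594e+06 = 180605.
T₁/T₂ = (180605)^(3/2) ≈ 7.675e+07.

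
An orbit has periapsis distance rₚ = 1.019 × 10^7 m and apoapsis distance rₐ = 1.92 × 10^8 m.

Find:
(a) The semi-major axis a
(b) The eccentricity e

(a) a = (rₚ + rₐ) / 2 = (1.019e+07 + 1.92e+08) / 2 ≈ 1.011e+08 m = 1.011 × 10^8 m.
(b) e = (rₐ − rₚ) / (rₐ + rₚ) = (1.92e+08 − 1.019e+07) / (1.92e+08 + 1.019e+07) ≈ 0.8992.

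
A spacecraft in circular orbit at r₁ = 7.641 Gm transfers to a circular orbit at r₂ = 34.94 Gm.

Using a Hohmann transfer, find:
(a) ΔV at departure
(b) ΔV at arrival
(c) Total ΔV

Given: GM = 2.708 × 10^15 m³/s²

Convert to SI: r₁ = 7.641 Gm = 7.641e+09 m; r₂ = 34.94 Gm = 3.494e+10 m.
Transfer semi-major axis: a_t = (r₁ + r₂)/2 = (7.641e+09 + 3.494e+10)/2 = 2.12905e+10 m.
Circular speeds: v₁ = √(GM/r₁) = 595.318 m/s, v₂ = √(GM/r₂) = 278.396 m/s.
Transfer speeds (vis-viva v² = GM(2/r − 1/a_t)): v₁ᵗ = 762.637 m/s, v₂ᵗ = 166.78 m/s.
(a) ΔV₁ = |v₁ᵗ − v₁| ≈ 167.3 m/s = 167.3 m/s.
(b) ΔV₂ = |v₂ − v₂ᵗ| ≈ 111.6 m/s = 111.6 m/s.
(c) ΔV_total = ΔV₁ + ΔV₂ ≈ 278.9 m/s = 278.9 m/s.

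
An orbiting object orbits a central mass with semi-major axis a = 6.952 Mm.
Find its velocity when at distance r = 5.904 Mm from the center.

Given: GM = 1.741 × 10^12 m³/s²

Convert to SI: a = 6.952 Mm = 6.952e+06 m; r = 5.904 Mm = 5.904e+06 m.
Vis-viva: v = √(GM · (2/r − 1/a)).
2/r − 1/a = 2/5.904e+06 − 1/6.952e+06 = 1.9491e-07 m⁻¹.
v = √(1.741e+12 · 1.9491e-07) m/s ≈ 582.5 m/s = 582.5 m/s.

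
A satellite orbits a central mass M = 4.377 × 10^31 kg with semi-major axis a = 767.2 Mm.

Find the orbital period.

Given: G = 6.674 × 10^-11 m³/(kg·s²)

Convert to SI: a = 767.2 Mm = 7.672e+08 m.
GM = G · M = 6.674e-11 · 4.377e+31 = 2.92121e+21 m³/s².
Kepler's third law: T = 2π √(a³ / GM).
Substituting a = 7.672e+08 m and GM = 2.92121e+21 m³/s²:
T = 2π √((7.672e+08)³ / 2.92121e+21) s
T ≈ 2470 s = 41.17 minutes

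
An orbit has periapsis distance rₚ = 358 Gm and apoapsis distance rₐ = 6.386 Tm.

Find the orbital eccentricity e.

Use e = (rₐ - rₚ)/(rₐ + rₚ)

Convert to SI: rₚ = 358 Gm = 3.58e+11 m; rₐ = 6.386 Tm = 6.386e+12 m.
e = (rₐ − rₚ) / (rₐ + rₚ).
e = (6.386e+12 − 3.58e+11) / (6.386e+12 + 3.58e+11) = 6.028e+12 / 6.744e+12 ≈ 0.8938.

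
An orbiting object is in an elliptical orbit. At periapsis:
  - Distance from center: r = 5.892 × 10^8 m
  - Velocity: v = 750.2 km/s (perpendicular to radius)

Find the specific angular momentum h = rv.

Convert to SI: v = 750.2 km/s = 750200 m/s.
With v perpendicular to r, h = r · v.
h = 5.892e+08 · 750200 m²/s ≈ 4.42e+14 m²/s.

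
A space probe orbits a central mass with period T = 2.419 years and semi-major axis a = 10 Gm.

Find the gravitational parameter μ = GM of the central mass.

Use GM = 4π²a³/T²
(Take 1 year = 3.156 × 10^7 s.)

Convert to SI: T = 2.419 years = 7.63436e+07 s; a = 10 Gm = 1e+10 m.
GM = 4π² · a³ / T².
GM = 4π² · (1e+10)³ / (7.63436e+07)² m³/s² ≈ 6.774e+15 m³/s² = 6.774 × 10^15 m³/s².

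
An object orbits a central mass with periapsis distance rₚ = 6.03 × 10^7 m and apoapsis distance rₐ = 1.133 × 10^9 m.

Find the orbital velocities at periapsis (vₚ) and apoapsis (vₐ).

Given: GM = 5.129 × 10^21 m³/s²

Use the vis-viva equation v² = GM(2/r − 1/a) with a = (rₚ + rₐ)/2 = (6.03e+07 + 1.133e+09)/2 = 5.9665e+08 m.
vₚ = √(GM · (2/rₚ − 1/a)) = √(5.129e+21 · (2/6.03e+07 − 1/5.9665e+08)) m/s ≈ 1.271e+07 m/s = 1.271e+04 km/s.
vₐ = √(GM · (2/rₐ − 1/a)) = √(5.129e+21 · (2/1.133e+09 − 1/5.9665e+08)) m/s ≈ 6.764e+05 m/s = 676.4 km/s.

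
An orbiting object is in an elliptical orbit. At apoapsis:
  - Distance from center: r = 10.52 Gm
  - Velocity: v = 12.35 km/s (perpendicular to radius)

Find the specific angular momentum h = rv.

Convert to SI: r = 10.52 Gm = 1.052e+10 m; v = 12.35 km/s = 12350 m/s.
With v perpendicular to r, h = r · v.
h = 1.052e+10 · 12350 m²/s ≈ 1.299e+14 m²/s.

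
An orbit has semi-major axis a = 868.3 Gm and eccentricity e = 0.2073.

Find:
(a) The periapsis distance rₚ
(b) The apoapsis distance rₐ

Convert to SI: a = 868.3 Gm = 8.683e+11 m.
(a) rₚ = a(1 − e) = 8.683e+11 · (1 − 0.2073) = 8.683e+11 · 0.7927 ≈ 6.883e+11 m = 688.3 Gm.
(b) rₐ = a(1 + e) = 8.683e+11 · (1 + 0.2073) = 8.683e+11 · 1.2073 ≈ 1.048e+12 m = 1.048 Tm.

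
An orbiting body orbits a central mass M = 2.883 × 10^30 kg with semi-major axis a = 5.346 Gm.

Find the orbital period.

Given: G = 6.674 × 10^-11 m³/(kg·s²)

Convert to SI: a = 5.346 Gm = 5.346e+09 m.
GM = G · M = 6.674e-11 · 2.883e+30 = 1.92411e+20 m³/s².
Kepler's third law: T = 2π √(a³ / GM).
Substituting a = 5.346e+09 m and GM = 1.92411e+20 m³/s²:
T = 2π √((5.346e+09)³ / 1.92411e+20) s
T ≈ 1.771e+05 s = 2.049 days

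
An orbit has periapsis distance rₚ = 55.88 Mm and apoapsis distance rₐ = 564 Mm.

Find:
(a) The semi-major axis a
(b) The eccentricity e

Convert to SI: rₚ = 55.88 Mm = 5.588e+07 m; rₐ = 564 Mm = 5.64e+08 m.
(a) a = (rₚ + rₐ) / 2 = (5.588e+07 + 5.64e+08) / 2 ≈ 3.099e+08 m = 309.9 Mm.
(b) e = (rₐ − rₚ) / (rₐ + rₚ) = (5.64e+08 − 5.588e+07) / (5.64e+08 + 5.588e+07) ≈ 0.8197.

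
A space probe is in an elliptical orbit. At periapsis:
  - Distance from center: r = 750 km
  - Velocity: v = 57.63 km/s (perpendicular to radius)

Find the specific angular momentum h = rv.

Convert to SI: r = 750 km = 750000 m; v = 57.63 km/s = 57630 m/s.
With v perpendicular to r, h = r · v.
h = 750000 · 57630 m²/s ≈ 4.322e+10 m²/s.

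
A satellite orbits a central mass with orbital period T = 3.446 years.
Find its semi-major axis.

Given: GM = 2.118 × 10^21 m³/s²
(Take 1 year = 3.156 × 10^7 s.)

Convert to SI: T = 3.446 years = 1.08756e+08 s.
Invert Kepler's third law: a = (GM · T² / (4π²))^(1/3).
Substituting T = 1.08756e+08 s and GM = 2.118e+21 m³/s²:
a = (2.118e+21 · (1.08756e+08)² / (4π²))^(1/3) m
a ≈ 8.593e+11 m = 8.593 × 10^11 m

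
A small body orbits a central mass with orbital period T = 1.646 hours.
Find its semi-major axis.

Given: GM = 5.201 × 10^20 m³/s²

Convert to SI: T = 1.646 hours = 5925.6 s.
Invert Kepler's third law: a = (GM · T² / (4π²))^(1/3).
Substituting T = 5925.6 s and GM = 5.201e+20 m³/s²:
a = (5.201e+20 · (5925.6)² / (4π²))^(1/3) m
a ≈ 7.734e+08 m = 7.734 × 10^8 m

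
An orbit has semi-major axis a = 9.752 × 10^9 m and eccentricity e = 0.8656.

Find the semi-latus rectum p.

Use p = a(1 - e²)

p = a (1 − e²).
p = 9.752e+09 · (1 − (0.8656)²) = 9.752e+09 · 0.250737 ≈ 2.445e+09 m = 2.445 × 10^9 m.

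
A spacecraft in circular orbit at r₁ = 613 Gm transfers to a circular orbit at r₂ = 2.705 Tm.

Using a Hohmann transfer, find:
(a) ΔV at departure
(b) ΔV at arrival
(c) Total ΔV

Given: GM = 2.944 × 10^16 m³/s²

Convert to SI: r₁ = 613 Gm = 6.13e+11 m; r₂ = 2.705 Tm = 2.705e+12 m.
Transfer semi-major axis: a_t = (r₁ + r₂)/2 = (6.13e+11 + 2.705e+12)/2 = 1.659e+12 m.
Circular speeds: v₁ = √(GM/r₁) = 219.149 m/s, v₂ = √(GM/r₂) = 104.324 m/s.
Transfer speeds (vis-viva v² = GM(2/r − 1/a_t)): v₁ᵗ = 279.833 m/s, v₂ᵗ = 63.415 m/s.
(a) ΔV₁ = |v₁ᵗ − v₁| ≈ 60.68 m/s = 60.68 m/s.
(b) ΔV₂ = |v₂ − v₂ᵗ| ≈ 40.91 m/s = 40.91 m/s.
(c) ΔV_total = ΔV₁ + ΔV₂ ≈ 101.6 m/s = 101.6 m/s.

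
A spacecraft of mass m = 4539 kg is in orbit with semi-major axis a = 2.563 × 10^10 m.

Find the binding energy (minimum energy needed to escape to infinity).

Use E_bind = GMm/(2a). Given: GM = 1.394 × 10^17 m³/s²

Total orbital energy is E = −GMm/(2a); binding energy is E_bind = −E = GMm/(2a).
E_bind = 1.394e+17 · 4539 / (2 · 2.563e+10) J ≈ 1.234e+10 J = 12.34 GJ.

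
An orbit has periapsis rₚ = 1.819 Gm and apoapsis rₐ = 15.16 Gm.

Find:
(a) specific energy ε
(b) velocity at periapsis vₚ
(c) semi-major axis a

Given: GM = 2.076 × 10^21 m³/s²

Convert to SI: rₚ = 1.819 Gm = 1.819e+09 m; rₐ = 15.16 Gm = 1.516e+10 m.
(a) With a = (rₚ + rₐ)/2 = 8.4895e+09 m, ε = −GM/(2a) = −2.076e+21/(2 · 8.4895e+09) J/kg ≈ -1.223e+11 J/kg
(b) With a = (rₚ + rₐ)/2 = 8.4895e+09 m, vₚ = √(GM (2/rₚ − 1/a)) = √(2.076e+21 · (2/1.819e+09 − 1/8.4895e+09)) m/s ≈ 1.428e+06 m/s
(c) a = (rₚ + rₐ)/2 = (1.819e+09 + 1.516e+10)/2 ≈ 8.49e+09 m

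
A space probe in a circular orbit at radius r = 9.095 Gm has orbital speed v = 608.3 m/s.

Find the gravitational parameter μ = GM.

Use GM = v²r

Convert to SI: r = 9.095 Gm = 9.095e+09 m.
For a circular orbit v² = GM/r, so GM = v² · r.
GM = (608.3)² · 9.095e+09 m³/s² ≈ 3.365e+15 m³/s² = 3.365 × 10^15 m³/s².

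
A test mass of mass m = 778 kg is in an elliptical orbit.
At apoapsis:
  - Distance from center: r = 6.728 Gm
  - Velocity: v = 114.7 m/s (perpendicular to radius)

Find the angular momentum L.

Convert to SI: r = 6.728 Gm = 6.728e+09 m.
Since v is perpendicular to r, L = m · v · r.
L = 778 · 114.7 · 6.728e+09 kg·m²/s ≈ 6.004e+14 kg·m²/s.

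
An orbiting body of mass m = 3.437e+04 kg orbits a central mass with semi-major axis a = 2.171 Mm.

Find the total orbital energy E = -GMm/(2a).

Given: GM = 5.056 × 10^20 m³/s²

Convert to SI: a = 2.171 Mm = 2.171e+06 m.
E = −GMm / (2a).
E = −5.056e+20 · 3.437e+04 / (2 · 2.171e+06) J ≈ -4.002e+18 J = -4.002 EJ.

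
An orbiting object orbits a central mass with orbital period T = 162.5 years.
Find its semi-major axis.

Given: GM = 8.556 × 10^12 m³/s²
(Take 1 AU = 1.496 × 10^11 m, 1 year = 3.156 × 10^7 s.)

Convert to SI: T = 162.5 years = 5.1285e+09 s.
Invert Kepler's third law: a = (GM · T² / (4π²))^(1/3).
Substituting T = 5.1285e+09 s and GM = 8.556e+12 m³/s²:
a = (8.556e+12 · (5.1285e+09)² / (4π²))^(1/3) m
a ≈ 1.786e+10 m = 0.1194 AU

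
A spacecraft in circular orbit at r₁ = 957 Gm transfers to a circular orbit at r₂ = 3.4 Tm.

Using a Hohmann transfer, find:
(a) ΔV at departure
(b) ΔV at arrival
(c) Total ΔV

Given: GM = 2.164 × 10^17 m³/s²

Convert to SI: r₁ = 957 Gm = 9.57e+11 m; r₂ = 3.4 Tm = 3.4e+12 m.
Transfer semi-major axis: a_t = (r₁ + r₂)/2 = (9.57e+11 + 3.4e+12)/2 = 2.1785e+12 m.
Circular speeds: v₁ = √(GM/r₁) = 475.524 m/s, v₂ = √(GM/r₂) = 252.284 m/s.
Transfer speeds (vis-viva v² = GM(2/r − 1/a_t)): v₁ᵗ = 594.064 m/s, v₂ᵗ = 167.212 m/s.
(a) ΔV₁ = |v₁ᵗ − v₁| ≈ 118.5 m/s = 118.5 m/s.
(b) ΔV₂ = |v₂ − v₂ᵗ| ≈ 85.07 m/s = 85.07 m/s.
(c) ΔV_total = ΔV₁ + ΔV₂ ≈ 203.6 m/s = 203.6 m/s.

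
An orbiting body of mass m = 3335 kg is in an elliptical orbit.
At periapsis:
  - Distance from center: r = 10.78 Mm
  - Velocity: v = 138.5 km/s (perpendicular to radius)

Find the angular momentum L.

Convert to SI: r = 10.78 Mm = 1.078e+07 m; v = 138.5 km/s = 138500 m/s.
Since v is perpendicular to r, L = m · v · r.
L = 3335 · 138500 · 1.078e+07 kg·m²/s ≈ 4.979e+15 kg·m²/s.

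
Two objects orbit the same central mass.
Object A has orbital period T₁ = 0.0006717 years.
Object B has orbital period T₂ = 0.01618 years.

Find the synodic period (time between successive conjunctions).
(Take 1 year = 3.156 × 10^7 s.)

Convert to SI: T₁ = 0.0006717 years = 21198.9 s; T₂ = 0.01618 years = 510641 s.
T_syn = |T₁ · T₂ / (T₁ − T₂)|.
T_syn = |21198.9 · 510641 / (21198.9 − 510641)| s ≈ 2.212e+04 s = 0.0007008 years.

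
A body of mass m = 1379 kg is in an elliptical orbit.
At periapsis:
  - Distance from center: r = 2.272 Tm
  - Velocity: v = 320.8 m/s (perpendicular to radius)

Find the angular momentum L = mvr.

Convert to SI: r = 2.272 Tm = 2.272e+12 m.
Since v is perpendicular to r, L = m · v · r.
L = 1379 · 320.8 · 2.272e+12 kg·m²/s ≈ 1.005e+18 kg·m²/s.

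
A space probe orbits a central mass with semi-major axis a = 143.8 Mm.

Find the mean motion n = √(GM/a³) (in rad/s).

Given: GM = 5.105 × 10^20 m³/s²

Convert to SI: a = 143.8 Mm = 1.438e+08 m.
n = √(GM / a³).
n = √(5.105e+20 / (1.438e+08)³) rad/s ≈ 0.0131 rad/s.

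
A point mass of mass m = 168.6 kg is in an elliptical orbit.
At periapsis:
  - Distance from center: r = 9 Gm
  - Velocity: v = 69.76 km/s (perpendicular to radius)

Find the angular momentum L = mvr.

Convert to SI: r = 9 Gm = 9e+09 m; v = 69.76 km/s = 69760 m/s.
Since v is perpendicular to r, L = m · v · r.
L = 168.6 · 69760 · 9e+09 kg·m²/s ≈ 1.059e+17 kg·m²/s.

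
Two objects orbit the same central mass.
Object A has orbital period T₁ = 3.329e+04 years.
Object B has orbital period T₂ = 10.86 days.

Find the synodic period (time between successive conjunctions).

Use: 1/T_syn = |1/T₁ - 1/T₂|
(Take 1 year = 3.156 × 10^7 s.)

Convert to SI: T₁ = 3.329e+04 years = 1.05063e+12 s; T₂ = 10.86 days = 938304 s.
T_syn = |T₁ · T₂ / (T₁ − T₂)|.
T_syn = |1.05063e+12 · 938304 / (1.05063e+12 − 938304)| s ≈ 9.383e+05 s = 10.86 days.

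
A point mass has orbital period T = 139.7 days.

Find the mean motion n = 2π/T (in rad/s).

Convert to SI: T = 139.7 days = 1.20701e+07 s.
n = 2π / T.
n = 2π / 1.20701e+07 s ≈ 5.206e-07 rad/s.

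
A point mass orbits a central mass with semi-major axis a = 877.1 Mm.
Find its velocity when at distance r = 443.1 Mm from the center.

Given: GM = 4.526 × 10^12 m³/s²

Convert to SI: a = 877.1 Mm = 8.771e+08 m; r = 443.1 Mm = 4.431e+08 m.
Vis-viva: v = √(GM · (2/r − 1/a)).
2/r − 1/a = 2/4.431e+08 − 1/8.771e+08 = 3.37353e-09 m⁻¹.
v = √(4.526e+12 · 3.37353e-09) m/s ≈ 123.6 m/s = 123.6 m/s.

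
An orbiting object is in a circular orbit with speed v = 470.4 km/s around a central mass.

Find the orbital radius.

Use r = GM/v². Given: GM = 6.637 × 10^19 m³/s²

Convert to SI: v = 470.4 km/s = 470400 m/s.
For a circular orbit, v² = GM / r, so r = GM / v².
r = 6.637e+19 / (470400)² m ≈ 2.999e+08 m = 299.9 Mm.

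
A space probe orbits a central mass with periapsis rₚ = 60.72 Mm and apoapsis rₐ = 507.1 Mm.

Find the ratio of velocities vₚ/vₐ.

Convert to SI: rₚ = 60.72 Mm = 6.072e+07 m; rₐ = 507.1 Mm = 5.071e+08 m.
Conservation of angular momentum gives rₚvₚ = rₐvₐ, so vₚ/vₐ = rₐ/rₚ.
vₚ/vₐ = 5.071e+08 / 6.072e+07 ≈ 8.351.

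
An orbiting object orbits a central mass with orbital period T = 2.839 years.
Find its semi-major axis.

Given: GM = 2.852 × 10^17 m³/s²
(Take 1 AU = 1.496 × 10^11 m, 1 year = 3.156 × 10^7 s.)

Convert to SI: T = 2.839 years = 8.95988e+07 s.
Invert Kepler's third law: a = (GM · T² / (4π²))^(1/3).
Substituting T = 8.95988e+07 s and GM = 2.852e+17 m³/s²:
a = (2.852e+17 · (8.95988e+07)² / (4π²))^(1/3) m
a ≈ 3.871e+10 m = 0.2587 AU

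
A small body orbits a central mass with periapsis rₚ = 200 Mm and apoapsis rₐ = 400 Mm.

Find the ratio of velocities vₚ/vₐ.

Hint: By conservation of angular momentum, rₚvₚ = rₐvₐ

Convert to SI: rₚ = 200 Mm = 2e+08 m; rₐ = 400 Mm = 4e+08 m.
Conservation of angular momentum gives rₚvₚ = rₐvₐ, so vₚ/vₐ = rₐ/rₚ.
vₚ/vₐ = 4e+08 / 2e+08 ≈ 2.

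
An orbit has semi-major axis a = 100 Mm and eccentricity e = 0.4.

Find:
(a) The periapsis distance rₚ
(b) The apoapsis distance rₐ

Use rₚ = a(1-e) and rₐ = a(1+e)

Convert to SI: a = 100 Mm = 1e+08 m.
(a) rₚ = a(1 − e) = 1e+08 · (1 − 0.4) = 1e+08 · 0.6 ≈ 6e+07 m = 60 Mm.
(b) rₐ = a(1 + e) = 1e+08 · (1 + 0.4) = 1e+08 · 1.4 ≈ 1.4e+08 m = 140 Mm.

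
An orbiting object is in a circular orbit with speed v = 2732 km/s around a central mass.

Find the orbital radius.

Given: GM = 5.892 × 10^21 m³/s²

Convert to SI: v = 2732 km/s = 2.732e+06 m/s.
For a circular orbit, v² = GM / r, so r = GM / v².
r = 5.892e+21 / (2.732e+06)² m ≈ 7.894e+08 m = 789.4 Mm.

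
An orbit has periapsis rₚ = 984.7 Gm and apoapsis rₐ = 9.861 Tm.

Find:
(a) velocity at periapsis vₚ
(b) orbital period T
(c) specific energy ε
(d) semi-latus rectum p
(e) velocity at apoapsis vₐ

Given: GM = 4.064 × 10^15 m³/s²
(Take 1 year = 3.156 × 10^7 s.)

Convert to SI: rₚ = 984.7 Gm = 9.847e+11 m; rₐ = 9.861 Tm = 9.861e+12 m.
(a) With a = (rₚ + rₐ)/2 = 5.42285e+12 m, vₚ = √(GM (2/rₚ − 1/a)) = √(4.064e+15 · (2/9.847e+11 − 1/5.42285e+12)) m/s ≈ 86.63 m/s
(b) With a = (rₚ + rₐ)/2 = 5.42285e+12 m, T = 2π √(a³/GM) = 2π √((5.42285e+12)³/4.064e+15) s ≈ 1.245e+12 s
(c) With a = (rₚ + rₐ)/2 = 5.42285e+12 m, ε = −GM/(2a) = −4.064e+15/(2 · 5.42285e+12) J/kg ≈ -374.7 J/kg
(d) From a = (rₚ + rₐ)/2 = 5.42285e+12 m and e = (rₐ − rₚ)/(rₐ + rₚ) = 0.818417, p = a(1 − e²) = 5.42285e+12 · (1 − (0.818417)²) ≈ 1.791e+12 m
(e) With a = (rₚ + rₐ)/2 = 5.42285e+12 m, vₐ = √(GM (2/rₐ − 1/a)) = √(4.064e+15 · (2/9.861e+12 − 1/5.42285e+12)) m/s ≈ 8.651 m/s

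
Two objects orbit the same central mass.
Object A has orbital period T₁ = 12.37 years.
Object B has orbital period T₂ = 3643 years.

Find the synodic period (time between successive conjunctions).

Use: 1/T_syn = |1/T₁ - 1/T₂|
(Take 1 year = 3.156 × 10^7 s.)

Convert to SI: T₁ = 12.37 years = 3.90397e+08 s; T₂ = 3643 years = 1.14973e+11 s.
T_syn = |T₁ · T₂ / (T₁ − T₂)|.
T_syn = |3.90397e+08 · 1.14973e+11 / (3.90397e+08 − 1.14973e+11)| s ≈ 3.917e+08 s = 12.41 years.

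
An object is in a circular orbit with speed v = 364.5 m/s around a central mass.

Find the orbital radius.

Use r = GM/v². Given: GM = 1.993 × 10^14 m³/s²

For a circular orbit, v² = GM / r, so r = GM / v².
r = 1.993e+14 / (364.5)² m ≈ 1.5e+09 m = 1.5 Gm.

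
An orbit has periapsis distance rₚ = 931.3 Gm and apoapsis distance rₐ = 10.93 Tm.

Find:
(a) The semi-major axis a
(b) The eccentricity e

Convert to SI: rₚ = 931.3 Gm = 9.313e+11 m; rₐ = 10.93 Tm = 1.093e+13 m.
(a) a = (rₚ + rₐ) / 2 = (9.313e+11 + 1.093e+13) / 2 ≈ 5.931e+12 m = 5.931 Tm.
(b) e = (rₐ − rₚ) / (rₐ + rₚ) = (1.093e+13 − 9.313e+11) / (1.093e+13 + 9.313e+11) ≈ 0.843.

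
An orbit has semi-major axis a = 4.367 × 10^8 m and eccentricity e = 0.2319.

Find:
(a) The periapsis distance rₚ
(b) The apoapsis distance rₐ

(a) rₚ = a(1 − e) = 4.367e+08 · (1 − 0.2319) = 4.367e+08 · 0.7681 ≈ 3.354e+08 m = 3.354 × 10^8 m.
(b) rₐ = a(1 + e) = 4.367e+08 · (1 + 0.2319) = 4.367e+08 · 1.2319 ≈ 5.38e+08 m = 5.38 × 10^8 m.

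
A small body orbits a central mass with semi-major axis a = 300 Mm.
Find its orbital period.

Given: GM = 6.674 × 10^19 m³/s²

Convert to SI: a = 300 Mm = 3e+08 m.
Kepler's third law: T = 2π √(a³ / GM).
Substituting a = 3e+08 m and GM = 6.674e+19 m³/s²:
T = 2π √((3e+08)³ / 6.674e+19) s
T ≈ 3996 s = 1.11 hours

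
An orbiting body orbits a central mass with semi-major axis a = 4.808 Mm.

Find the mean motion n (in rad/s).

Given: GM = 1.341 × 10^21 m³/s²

Convert to SI: a = 4.808 Mm = 4.808e+06 m.
n = √(GM / a³).
n = √(1.341e+21 / (4.808e+06)³) rad/s ≈ 3.474 rad/s.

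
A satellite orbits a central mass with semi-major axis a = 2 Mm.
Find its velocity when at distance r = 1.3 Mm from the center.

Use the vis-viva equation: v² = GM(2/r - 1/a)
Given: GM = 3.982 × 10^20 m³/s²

Convert to SI: a = 2 Mm = 2e+06 m; r = 1.3 Mm = 1.3e+06 m.
Vis-viva: v = √(GM · (2/r − 1/a)).
2/r − 1/a = 2/1.3e+06 − 1/2e+06 = 1.03846e-06 m⁻¹.
v = √(3.982e+20 · 1.03846e-06) m/s ≈ 2.034e+07 m/s = 2.034e+04 km/s.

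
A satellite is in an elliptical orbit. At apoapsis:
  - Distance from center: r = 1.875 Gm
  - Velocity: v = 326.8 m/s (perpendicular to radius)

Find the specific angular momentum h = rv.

Convert to SI: r = 1.875 Gm = 1.875e+09 m.
With v perpendicular to r, h = r · v.
h = 1.875e+09 · 326.8 m²/s ≈ 6.128e+11 m²/s.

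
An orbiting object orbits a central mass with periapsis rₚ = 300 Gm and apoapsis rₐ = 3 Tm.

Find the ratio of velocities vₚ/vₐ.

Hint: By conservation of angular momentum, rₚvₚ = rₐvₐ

Convert to SI: rₚ = 300 Gm = 3e+11 m; rₐ = 3 Tm = 3e+12 m.
Conservation of angular momentum gives rₚvₚ = rₐvₐ, so vₚ/vₐ = rₐ/rₚ.
vₚ/vₐ = 3e+12 / 3e+11 ≈ 10.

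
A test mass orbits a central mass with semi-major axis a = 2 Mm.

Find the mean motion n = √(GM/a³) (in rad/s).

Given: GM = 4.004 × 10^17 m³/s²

Convert to SI: a = 2 Mm = 2e+06 m.
n = √(GM / a³).
n = √(4.004e+17 / (2e+06)³) rad/s ≈ 0.2237 rad/s.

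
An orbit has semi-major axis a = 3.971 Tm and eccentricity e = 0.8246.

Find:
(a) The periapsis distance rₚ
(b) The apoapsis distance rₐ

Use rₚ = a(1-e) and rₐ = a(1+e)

Convert to SI: a = 3.971 Tm = 3.971e+12 m.
(a) rₚ = a(1 − e) = 3.971e+12 · (1 − 0.8246) = 3.971e+12 · 0.1754 ≈ 6.965e+11 m = 696.5 Gm.
(b) rₐ = a(1 + e) = 3.971e+12 · (1 + 0.8246) = 3.971e+12 · 1.8246 ≈ 7.245e+12 m = 7.245 Tm.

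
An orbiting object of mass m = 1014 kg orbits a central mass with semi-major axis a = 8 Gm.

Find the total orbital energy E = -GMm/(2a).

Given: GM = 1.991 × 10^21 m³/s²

Convert to SI: a = 8 Gm = 8e+09 m.
E = −GMm / (2a).
E = −1.991e+21 · 1014 / (2 · 8e+09) J ≈ -1.262e+14 J = -126.2 TJ.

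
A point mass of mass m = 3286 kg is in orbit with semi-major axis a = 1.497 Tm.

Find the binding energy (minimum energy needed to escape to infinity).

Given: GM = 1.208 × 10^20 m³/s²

Convert to SI: a = 1.497 Tm = 1.497e+12 m.
Total orbital energy is E = −GMm/(2a); binding energy is E_bind = −E = GMm/(2a).
E_bind = 1.208e+20 · 3286 / (2 · 1.497e+12) J ≈ 1.326e+11 J = 132.6 GJ.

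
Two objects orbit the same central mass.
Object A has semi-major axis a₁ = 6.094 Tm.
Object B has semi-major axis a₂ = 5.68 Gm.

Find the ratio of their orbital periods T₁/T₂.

Convert to SI: a₁ = 6.094 Tm = 6.094e+12 m; a₂ = 5.68 Gm = 5.68e+09 m.
From Kepler's third law, (T₁/T₂)² = (a₁/a₂)³, so T₁/T₂ = (a₁/a₂)^(3/2).
a₁/a₂ = 6.094e+12 / 5.68e+09 = 1072.89.
T₁/T₂ = (1072.89)^(3/2) ≈ 3.514e+04.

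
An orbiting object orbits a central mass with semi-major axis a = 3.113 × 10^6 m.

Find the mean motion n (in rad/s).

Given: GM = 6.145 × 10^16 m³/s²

n = √(GM / a³).
n = √(6.145e+16 / (3.113e+06)³) rad/s ≈ 0.04513 rad/s.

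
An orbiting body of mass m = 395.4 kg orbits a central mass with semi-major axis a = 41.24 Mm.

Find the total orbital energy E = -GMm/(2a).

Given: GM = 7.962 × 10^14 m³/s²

Convert to SI: a = 41.24 Mm = 4.124e+07 m.
E = −GMm / (2a).
E = −7.962e+14 · 395.4 / (2 · 4.124e+07) J ≈ -3.817e+09 J = -3.817 GJ.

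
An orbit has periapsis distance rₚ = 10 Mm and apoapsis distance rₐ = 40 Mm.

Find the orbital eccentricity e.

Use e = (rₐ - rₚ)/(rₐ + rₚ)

Convert to SI: rₚ = 10 Mm = 1e+07 m; rₐ = 40 Mm = 4e+07 m.
e = (rₐ − rₚ) / (rₐ + rₚ).
e = (4e+07 − 1e+07) / (4e+07 + 1e+07) = 3e+07 / 5e+07 ≈ 0.6.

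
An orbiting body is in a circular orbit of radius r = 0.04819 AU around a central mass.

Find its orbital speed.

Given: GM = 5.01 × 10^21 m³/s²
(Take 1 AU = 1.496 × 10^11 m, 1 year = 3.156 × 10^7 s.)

Convert to SI: r = 0.04819 AU = 7.20922e+09 m.
For a circular orbit, gravity supplies the centripetal force, so v = √(GM / r).
v = √(5.01e+21 / 7.20922e+09) m/s ≈ 8.336e+05 m/s = 175.9 AU/year.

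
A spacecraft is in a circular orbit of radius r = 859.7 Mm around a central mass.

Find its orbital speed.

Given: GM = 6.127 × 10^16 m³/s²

Convert to SI: r = 859.7 Mm = 8.597e+08 m.
For a circular orbit, gravity supplies the centripetal force, so v = √(GM / r).
v = √(6.127e+16 / 8.597e+08) m/s ≈ 8442 m/s = 8.442 km/s.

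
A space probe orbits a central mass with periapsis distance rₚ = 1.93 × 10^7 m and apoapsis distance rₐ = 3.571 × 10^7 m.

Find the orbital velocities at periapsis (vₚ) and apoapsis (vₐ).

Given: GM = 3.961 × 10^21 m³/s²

Use the vis-viva equation v² = GM(2/r − 1/a) with a = (rₚ + rₐ)/2 = (1.93e+07 + 3.571e+07)/2 = 2.7505e+07 m.
vₚ = √(GM · (2/rₚ − 1/a)) = √(3.961e+21 · (2/1.93e+07 − 1/2.7505e+07)) m/s ≈ 1.632e+07 m/s = 1.632e+04 km/s.
vₐ = √(GM · (2/rₐ − 1/a)) = √(3.961e+21 · (2/3.571e+07 − 1/2.7505e+07)) m/s ≈ 8.822e+06 m/s = 8822 km/s.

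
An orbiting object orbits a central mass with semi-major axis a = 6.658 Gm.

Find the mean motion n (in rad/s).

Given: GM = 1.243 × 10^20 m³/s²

Convert to SI: a = 6.658 Gm = 6.658e+09 m.
n = √(GM / a³).
n = √(1.243e+20 / (6.658e+09)³) rad/s ≈ 2.052e-05 rad/s.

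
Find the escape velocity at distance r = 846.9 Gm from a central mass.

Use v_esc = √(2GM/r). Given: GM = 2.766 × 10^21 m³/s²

Convert to SI: r = 846.9 Gm = 8.469e+11 m.
Escape velocity comes from setting total energy to zero: ½v² − GM/r = 0 ⇒ v_esc = √(2GM / r).
v_esc = √(2 · 2.766e+21 / 8.469e+11) m/s ≈ 8.082e+04 m/s = 80.82 km/s.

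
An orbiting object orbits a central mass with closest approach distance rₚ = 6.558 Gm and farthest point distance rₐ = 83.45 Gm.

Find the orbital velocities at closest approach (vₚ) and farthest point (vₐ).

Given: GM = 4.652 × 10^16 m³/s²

Convert to SI: rₚ = 6.558 Gm = 6.558e+09 m; rₐ = 83.45 Gm = 8.345e+10 m.
Use the vis-viva equation v² = GM(2/r − 1/a) with a = (rₚ + rₐ)/2 = (6.558e+09 + 8.345e+10)/2 = 4.5004e+10 m.
vₚ = √(GM · (2/rₚ − 1/a)) = √(4.652e+16 · (2/6.558e+09 − 1/4.5004e+10)) m/s ≈ 3627 m/s = 3.627 km/s.
vₐ = √(GM · (2/rₐ − 1/a)) = √(4.652e+16 · (2/8.345e+10 − 1/4.5004e+10)) m/s ≈ 285 m/s = 285 m/s.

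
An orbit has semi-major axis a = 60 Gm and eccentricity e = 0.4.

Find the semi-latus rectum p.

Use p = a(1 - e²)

Convert to SI: a = 60 Gm = 6e+10 m.
p = a (1 − e²).
p = 6e+10 · (1 − (0.4)²) = 6e+10 · 0.84 ≈ 5.04e+10 m = 50.4 Gm.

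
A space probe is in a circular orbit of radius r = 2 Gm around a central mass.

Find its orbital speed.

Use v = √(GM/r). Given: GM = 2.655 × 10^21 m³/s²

Convert to SI: r = 2 Gm = 2e+09 m.
For a circular orbit, gravity supplies the centripetal force, so v = √(GM / r).
v = √(2.655e+21 / 2e+09) m/s ≈ 1.152e+06 m/s = 1152 km/s.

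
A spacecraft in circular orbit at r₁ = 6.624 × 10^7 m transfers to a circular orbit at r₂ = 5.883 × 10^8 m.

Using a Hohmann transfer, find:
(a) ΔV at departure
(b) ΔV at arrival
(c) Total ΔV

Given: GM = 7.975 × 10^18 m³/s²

Transfer semi-major axis: a_t = (r₁ + r₂)/2 = (6.624e+07 + 5.883e+08)/2 = 3.2727e+08 m.
Circular speeds: v₁ = √(GM/r₁) = 346981 m/s, v₂ = √(GM/r₂) = 116430 m/s.
Transfer speeds (vis-viva v² = GM(2/r − 1/a_t)): v₁ᵗ = 465213 m/s, v₂ᵗ = 52380.9 m/s.
(a) ΔV₁ = |v₁ᵗ − v₁| ≈ 1.182e+05 m/s = 118.2 km/s.
(b) ΔV₂ = |v₂ − v₂ᵗ| ≈ 6.405e+04 m/s = 64.05 km/s.
(c) ΔV_total = ΔV₁ + ΔV₂ ≈ 1.823e+05 m/s = 182.3 km/s.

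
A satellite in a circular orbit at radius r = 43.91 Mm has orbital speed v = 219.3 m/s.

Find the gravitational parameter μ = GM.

Convert to SI: r = 43.91 Mm = 4.391e+07 m.
For a circular orbit v² = GM/r, so GM = v² · r.
GM = (219.3)² · 4.391e+07 m³/s² ≈ 2.112e+12 m³/s² = 2.112 × 10^12 m³/s².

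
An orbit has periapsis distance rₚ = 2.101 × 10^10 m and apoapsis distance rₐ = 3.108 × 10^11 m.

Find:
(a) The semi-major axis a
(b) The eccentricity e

(a) a = (rₚ + rₐ) / 2 = (2.101e+10 + 3.108e+11) / 2 ≈ 1.659e+11 m = 1.659 × 10^11 m.
(b) e = (rₐ − rₚ) / (rₐ + rₚ) = (3.108e+11 − 2.101e+10) / (3.108e+11 + 2.101e+10) ≈ 0.8734.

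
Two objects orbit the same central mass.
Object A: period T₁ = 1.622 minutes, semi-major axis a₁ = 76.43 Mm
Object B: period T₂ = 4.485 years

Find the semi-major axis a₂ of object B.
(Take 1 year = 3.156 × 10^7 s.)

Convert to SI: T₁ = 1.622 minutes = 97.32 s; a₁ = 76.43 Mm = 7.643e+07 m; T₂ = 4.485 years = 1.41547e+08 s.
Kepler's third law: (T₁/T₂)² = (a₁/a₂)³ ⇒ a₂ = a₁ · (T₂/T₁)^(2/3).
T₂/T₁ = 1.41547e+08 / 97.32 = 1.45445e+06.
a₂ = 7.643e+07 · (1.45445e+06)^(2/3) m ≈ 9.811e+11 m = 981.1 Gm.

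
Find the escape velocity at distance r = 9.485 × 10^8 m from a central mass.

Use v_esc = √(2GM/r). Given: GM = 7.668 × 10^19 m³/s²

Escape velocity comes from setting total energy to zero: ½v² − GM/r = 0 ⇒ v_esc = √(2GM / r).
v_esc = √(2 · 7.668e+19 / 9.485e+08) m/s ≈ 4.021e+05 m/s = 402.1 km/s.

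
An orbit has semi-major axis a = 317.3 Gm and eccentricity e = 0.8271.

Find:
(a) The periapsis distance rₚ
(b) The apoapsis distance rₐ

Convert to SI: a = 317.3 Gm = 3.173e+11 m.
(a) rₚ = a(1 − e) = 3.173e+11 · (1 − 0.8271) = 3.173e+11 · 0.1729 ≈ 5.486e+10 m = 54.86 Gm.
(b) rₐ = a(1 + e) = 3.173e+11 · (1 + 0.8271) = 3.173e+11 · 1.8271 ≈ 5.797e+11 m = 579.7 Gm.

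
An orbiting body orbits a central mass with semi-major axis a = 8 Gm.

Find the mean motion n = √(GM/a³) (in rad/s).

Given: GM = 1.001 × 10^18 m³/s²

Convert to SI: a = 8 Gm = 8e+09 m.
n = √(GM / a³).
n = √(1.001e+18 / (8e+09)³) rad/s ≈ 1.398e-06 rad/s.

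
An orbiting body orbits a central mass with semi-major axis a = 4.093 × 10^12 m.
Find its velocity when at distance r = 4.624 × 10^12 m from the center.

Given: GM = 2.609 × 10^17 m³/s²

Vis-viva: v = √(GM · (2/r − 1/a)).
2/r − 1/a = 2/4.624e+12 − 1/4.093e+12 = 1.88206e-13 m⁻¹.
v = √(2.609e+17 · 1.88206e-13) m/s ≈ 221.6 m/s = 221.6 m/s.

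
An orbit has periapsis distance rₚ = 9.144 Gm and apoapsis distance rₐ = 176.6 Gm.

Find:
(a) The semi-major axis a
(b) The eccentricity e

Convert to SI: rₚ = 9.144 Gm = 9.144e+09 m; rₐ = 176.6 Gm = 1.766e+11 m.
(a) a = (rₚ + rₐ) / 2 = (9.144e+09 + 1.766e+11) / 2 ≈ 9.287e+10 m = 92.87 Gm.
(b) e = (rₐ − rₚ) / (rₐ + rₚ) = (1.766e+11 − 9.144e+09) / (1.766e+11 + 9.144e+09) ≈ 0.9015.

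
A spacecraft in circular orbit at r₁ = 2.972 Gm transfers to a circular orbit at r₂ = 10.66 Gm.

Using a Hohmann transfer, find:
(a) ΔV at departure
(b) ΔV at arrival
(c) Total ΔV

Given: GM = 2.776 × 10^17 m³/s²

Convert to SI: r₁ = 2.972 Gm = 2.972e+09 m; r₂ = 10.66 Gm = 1.066e+10 m.
Transfer semi-major axis: a_t = (r₁ + r₂)/2 = (2.972e+09 + 1.066e+10)/2 = 6.816e+09 m.
Circular speeds: v₁ = √(GM/r₁) = 9664.63 m/s, v₂ = √(GM/r₂) = 5103.07 m/s.
Transfer speeds (vis-viva v² = GM(2/r − 1/a_t)): v₁ᵗ = 12086.5 m/s, v₂ᵗ = 3369.7 m/s.
(a) ΔV₁ = |v₁ᵗ − v₁| ≈ 2422 m/s = 2.422 km/s.
(b) ΔV₂ = |v₂ − v₂ᵗ| ≈ 1733 m/s = 1.733 km/s.
(c) ΔV_total = ΔV₁ + ΔV₂ ≈ 4155 m/s = 4.155 km/s.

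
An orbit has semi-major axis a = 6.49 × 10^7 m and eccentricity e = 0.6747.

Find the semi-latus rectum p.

p = a (1 − e²).
p = 6.49e+07 · (1 − (0.6747)²) = 6.49e+07 · 0.54478 ≈ 3.536e+07 m = 3.536 × 10^7 m.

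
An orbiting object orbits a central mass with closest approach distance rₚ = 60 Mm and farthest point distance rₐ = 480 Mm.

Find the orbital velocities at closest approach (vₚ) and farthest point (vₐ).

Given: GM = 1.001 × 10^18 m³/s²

Convert to SI: rₚ = 60 Mm = 6e+07 m; rₐ = 480 Mm = 4.8e+08 m.
Use the vis-viva equation v² = GM(2/r − 1/a) with a = (rₚ + rₐ)/2 = (6e+07 + 4.8e+08)/2 = 2.7e+08 m.
vₚ = √(GM · (2/rₚ − 1/a)) = √(1.001e+18 · (2/6e+07 − 1/2.7e+08)) m/s ≈ 1.722e+05 m/s = 172.2 km/s.
vₐ = √(GM · (2/rₐ − 1/a)) = √(1.001e+18 · (2/4.8e+08 − 1/2.7e+08)) m/s ≈ 2.153e+04 m/s = 21.53 km/s.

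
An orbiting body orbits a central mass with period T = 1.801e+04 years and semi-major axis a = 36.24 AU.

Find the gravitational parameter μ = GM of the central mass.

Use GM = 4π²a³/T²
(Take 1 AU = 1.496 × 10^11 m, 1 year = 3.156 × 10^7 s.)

Convert to SI: T = 1.801e+04 years = 5.68396e+11 s; a = 36.24 AU = 5.4215e+12 m.
GM = 4π² · a³ / T².
GM = 4π² · (5.4215e+12)³ / (5.68396e+11)² m³/s² ≈ 1.947e+16 m³/s² = 1.947 × 10^16 m³/s².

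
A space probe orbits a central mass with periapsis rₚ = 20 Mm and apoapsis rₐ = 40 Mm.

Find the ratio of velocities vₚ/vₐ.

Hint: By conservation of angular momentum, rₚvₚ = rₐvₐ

Convert to SI: rₚ = 20 Mm = 2e+07 m; rₐ = 40 Mm = 4e+07 m.
Conservation of angular momentum gives rₚvₚ = rₐvₐ, so vₚ/vₐ = rₐ/rₚ.
vₚ/vₐ = 4e+07 / 2e+07 ≈ 2.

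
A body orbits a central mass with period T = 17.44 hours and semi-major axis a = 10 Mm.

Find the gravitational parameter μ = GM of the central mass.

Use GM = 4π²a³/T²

Convert to SI: T = 17.44 hours = 62784 s; a = 10 Mm = 1e+07 m.
GM = 4π² · a³ / T².
GM = 4π² · (1e+07)³ / (62784)² m³/s² ≈ 1.002e+13 m³/s² = 1.002 × 10^13 m³/s².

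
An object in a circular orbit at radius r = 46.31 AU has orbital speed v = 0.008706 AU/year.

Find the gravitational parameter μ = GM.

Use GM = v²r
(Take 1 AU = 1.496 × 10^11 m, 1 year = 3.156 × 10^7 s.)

Convert to SI: r = 46.31 AU = 6.92798e+12 m; v = 0.008706 AU/year = 41.268 m/s.
For a circular orbit v² = GM/r, so GM = v² · r.
GM = (41.268)² · 6.92798e+12 m³/s² ≈ 1.18e+16 m³/s² = 1.18 × 10^16 m³/s².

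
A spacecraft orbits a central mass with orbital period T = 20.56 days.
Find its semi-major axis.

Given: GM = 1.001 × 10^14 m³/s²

Convert to SI: T = 20.56 days = 1.77638e+06 s.
Invert Kepler's third law: a = (GM · T² / (4π²))^(1/3).
Substituting T = 1.77638e+06 s and GM = 1.001e+14 m³/s²:
a = (1.001e+14 · (1.77638e+06)² / (4π²))^(1/3) m
a ≈ 2e+08 m = 200 Mm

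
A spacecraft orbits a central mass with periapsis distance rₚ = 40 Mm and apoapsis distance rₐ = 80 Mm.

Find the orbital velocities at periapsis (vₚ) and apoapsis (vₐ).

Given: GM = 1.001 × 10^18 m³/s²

Convert to SI: rₚ = 40 Mm = 4e+07 m; rₐ = 80 Mm = 8e+07 m.
Use the vis-viva equation v² = GM(2/r − 1/a) with a = (rₚ + rₐ)/2 = (4e+07 + 8e+07)/2 = 6e+07 m.
vₚ = √(GM · (2/rₚ − 1/a)) = √(1.001e+18 · (2/4e+07 − 1/6e+07)) m/s ≈ 1.827e+05 m/s = 182.7 km/s.
vₐ = √(GM · (2/rₐ − 1/a)) = √(1.001e+18 · (2/8e+07 − 1/6e+07)) m/s ≈ 9.133e+04 m/s = 91.33 km/s.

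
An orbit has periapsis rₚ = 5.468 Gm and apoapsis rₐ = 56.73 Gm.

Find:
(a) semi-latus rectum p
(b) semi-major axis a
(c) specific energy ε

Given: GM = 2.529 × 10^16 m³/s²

Convert to SI: rₚ = 5.468 Gm = 5.468e+09 m; rₐ = 56.73 Gm = 5.673e+10 m.
(a) From a = (rₚ + rₐ)/2 = 3.1099e+10 m and e = (rₐ − rₚ)/(rₐ + rₚ) = 0.824174, p = a(1 − e²) = 3.1099e+10 · (1 − (0.824174)²) ≈ 9.975e+09 m
(b) a = (rₚ + rₐ)/2 = (5.468e+09 + 5.673e+10)/2 ≈ 3.11e+10 m
(c) With a = (rₚ + rₐ)/2 = 3.1099e+10 m, ε = −GM/(2a) = −2.529e+16/(2 · 3.1099e+10) J/kg ≈ -4.066e+05 J/kg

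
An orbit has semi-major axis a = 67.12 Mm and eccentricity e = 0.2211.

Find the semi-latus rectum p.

Convert to SI: a = 67.12 Mm = 6.712e+07 m.
p = a (1 − e²).
p = 6.712e+07 · (1 − (0.2211)²) = 6.712e+07 · 0.951115 ≈ 6.384e+07 m = 63.84 Mm.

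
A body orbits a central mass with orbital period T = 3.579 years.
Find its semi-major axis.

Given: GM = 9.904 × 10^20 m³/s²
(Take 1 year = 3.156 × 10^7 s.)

Convert to SI: T = 3.579 years = 1.12953e+08 s.
Invert Kepler's third law: a = (GM · T² / (4π²))^(1/3).
Substituting T = 1.12953e+08 s and GM = 9.904e+20 m³/s²:
a = (9.904e+20 · (1.12953e+08)² / (4π²))^(1/3) m
a ≈ 6.84e+11 m = 6.84 × 10^11 m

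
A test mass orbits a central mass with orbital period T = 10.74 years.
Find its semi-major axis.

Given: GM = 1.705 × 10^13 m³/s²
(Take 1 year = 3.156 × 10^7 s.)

Convert to SI: T = 10.74 years = 3.38954e+08 s.
Invert Kepler's third law: a = (GM · T² / (4π²))^(1/3).
Substituting T = 3.38954e+08 s and GM = 1.705e+13 m³/s²:
a = (1.705e+13 · (3.38954e+08)² / (4π²))^(1/3) m
a ≈ 3.675e+09 m = 3.675 Gm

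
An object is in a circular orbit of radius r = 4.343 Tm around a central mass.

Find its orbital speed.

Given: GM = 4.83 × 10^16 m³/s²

Convert to SI: r = 4.343 Tm = 4.343e+12 m.
For a circular orbit, gravity supplies the centripetal force, so v = √(GM / r).
v = √(4.83e+16 / 4.343e+12) m/s ≈ 105.5 m/s = 105.5 m/s.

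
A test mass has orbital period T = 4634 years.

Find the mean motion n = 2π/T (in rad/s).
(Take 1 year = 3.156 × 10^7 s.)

Convert to SI: T = 4634 years = 1.46249e+11 s.
n = 2π / T.
n = 2π / 1.46249e+11 s ≈ 4.296e-11 rad/s.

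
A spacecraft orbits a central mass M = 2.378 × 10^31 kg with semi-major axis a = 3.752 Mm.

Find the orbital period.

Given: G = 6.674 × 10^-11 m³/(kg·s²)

Convert to SI: a = 3.752 Mm = 3.752e+06 m.
GM = G · M = 6.674e-11 · 2.378e+31 = 1.58708e+21 m³/s².
Kepler's third law: T = 2π √(a³ / GM).
Substituting a = 3.752e+06 m and GM = 1.58708e+21 m³/s²:
T = 2π √((3.752e+06)³ / 1.58708e+21) s
T ≈ 1.146 s = 1.146 seconds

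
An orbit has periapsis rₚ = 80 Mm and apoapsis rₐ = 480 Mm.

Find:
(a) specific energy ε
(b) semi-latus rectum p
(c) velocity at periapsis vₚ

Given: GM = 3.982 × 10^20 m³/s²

Convert to SI: rₚ = 80 Mm = 8e+07 m; rₐ = 480 Mm = 4.8e+08 m.
(a) With a = (rₚ + rₐ)/2 = 2.8e+08 m, ε = −GM/(2a) = −3.982e+20/(2 · 2.8e+08) J/kg ≈ -7.111e+11 J/kg
(b) From a = (rₚ + rₐ)/2 = 2.8e+08 m and e = (rₐ − rₚ)/(rₐ + rₚ) = 0.714286, p = a(1 − e²) = 2.8e+08 · (1 − (0.714286)²) ≈ 1.371e+08 m
(c) With a = (rₚ + rₐ)/2 = 2.8e+08 m, vₚ = √(GM (2/rₚ − 1/a)) = √(3.982e+20 · (2/8e+07 − 1/2.8e+08)) m/s ≈ 2.921e+06 m/s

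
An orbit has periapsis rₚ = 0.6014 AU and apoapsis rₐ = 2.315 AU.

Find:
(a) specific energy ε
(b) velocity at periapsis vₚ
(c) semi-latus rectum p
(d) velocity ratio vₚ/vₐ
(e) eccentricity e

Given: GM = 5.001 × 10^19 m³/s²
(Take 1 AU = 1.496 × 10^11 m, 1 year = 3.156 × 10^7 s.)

Convert to SI: rₚ = 0.6014 AU = 8.99694e+10 m; rₐ = 2.315 AU = 3.46324e+11 m.
(a) With a = (rₚ + rₐ)/2 = 2.18147e+11 m, ε = −GM/(2a) = −5.001e+19/(2 · 2.18147e+11) J/kg ≈ -1.146e+08 J/kg
(b) With a = (rₚ + rₐ)/2 = 2.18147e+11 m, vₚ = √(GM (2/rₚ − 1/a)) = √(5.001e+19 · (2/8.99694e+10 − 1/2.18147e+11)) m/s ≈ 2.971e+04 m/s
(c) From a = (rₚ + rₐ)/2 = 2.18147e+11 m and e = (rₐ − rₚ)/(rₐ + rₚ) = 0.587574, p = a(1 − e²) = 2.18147e+11 · (1 − (0.587574)²) ≈ 1.428e+11 m
(d) Conservation of angular momentum (rₚvₚ = rₐvₐ) gives vₚ/vₐ = rₐ/rₚ = 3.46324e+11/8.99694e+10 ≈ 3.849
(e) e = (rₐ − rₚ)/(rₐ + rₚ) = (3.46324e+11 − 8.99694e+10)/(3.46324e+11 + 8.99694e+10) ≈ 0.5876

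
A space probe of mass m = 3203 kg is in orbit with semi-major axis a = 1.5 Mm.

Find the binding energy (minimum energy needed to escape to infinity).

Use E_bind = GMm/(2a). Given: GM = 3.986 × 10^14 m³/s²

Convert to SI: a = 1.5 Mm = 1.5e+06 m.
Total orbital energy is E = −GMm/(2a); binding energy is E_bind = −E = GMm/(2a).
E_bind = 3.986e+14 · 3203 / (2 · 1.5e+06) J ≈ 4.256e+11 J = 425.6 GJ.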